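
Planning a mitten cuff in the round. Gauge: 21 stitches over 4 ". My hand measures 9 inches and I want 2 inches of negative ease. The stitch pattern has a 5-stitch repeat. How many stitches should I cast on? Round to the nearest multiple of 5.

Finished = 9 − 2 = 7 inches.
21 / 4 = 5.25 sts/in.
7 × 5.25 = 36.75 sts.
Nearest multiple of 5: 35.

35 stitches.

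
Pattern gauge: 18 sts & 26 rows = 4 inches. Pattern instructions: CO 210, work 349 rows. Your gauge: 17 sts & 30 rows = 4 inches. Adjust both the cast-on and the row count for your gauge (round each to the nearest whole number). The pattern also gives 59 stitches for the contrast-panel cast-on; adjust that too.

Stitches: 210 × 17/18 = 198.33 → 198.
Rows: 349 × 30/26 = 402.69 → 403.
contrast-panel cast-on: 59 × 17/18 = 55.72 → 56.

Cast on 198 stitches; work 403 rows; contrast-panel cast-on 56 stitches.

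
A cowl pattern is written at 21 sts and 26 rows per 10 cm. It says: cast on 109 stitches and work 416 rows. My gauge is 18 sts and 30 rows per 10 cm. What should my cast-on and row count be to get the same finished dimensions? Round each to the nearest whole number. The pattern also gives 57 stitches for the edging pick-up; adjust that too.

Cast on 93 stitches; work 480 rows; edging pick-up 49 stitches.

Stitches: 109 × 18/21 = 93.43 → 93.
Rows: 416 × 30/26 = 480.00 → 480.
edging pick-up: 57 × 18/21 = 48.86 → 49.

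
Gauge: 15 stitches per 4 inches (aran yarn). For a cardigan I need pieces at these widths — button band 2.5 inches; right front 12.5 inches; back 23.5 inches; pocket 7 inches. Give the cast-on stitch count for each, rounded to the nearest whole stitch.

Rate = 15/4 = 3.75 sts per in.
button band: 2.5 × 3.75 = 9.38 → 9.
right front: 12.5 × 3.75 = 46.88 → 47.
back: 23.5 × 3.75 = 88.12 → 88.
pocket: 7 × 3.75 = 26.25 → 26.

button band 9; right front 47; back 88; pocket 26.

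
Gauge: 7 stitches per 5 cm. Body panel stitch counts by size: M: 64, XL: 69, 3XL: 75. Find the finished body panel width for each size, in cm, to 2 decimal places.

M 45.71 cm; XL 49.29 cm; 3XL 53.57 cm.

7/5 = 1.4 sts per cm.
M: 64 / 1.4 = 45.714 → 45.71 cm.
XL: 69 / 1.4 = 49.286 → 49.29 cm.
3XL: 75 / 1.4 = 53.571 → 53.57 cm.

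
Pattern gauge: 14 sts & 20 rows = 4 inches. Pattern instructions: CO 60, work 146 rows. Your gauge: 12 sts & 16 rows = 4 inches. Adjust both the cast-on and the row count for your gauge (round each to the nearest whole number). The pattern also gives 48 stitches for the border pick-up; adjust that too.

Cast on 51 stitches; work 117 rows; border pick-up 41 stitches.

Stitches: 60 × 12/14 = 51.43 → 51.
Rows: 146 × 16/20 = 116.80 → 117.
border pick-up: 48 × 12/14 = 41.14 → 41.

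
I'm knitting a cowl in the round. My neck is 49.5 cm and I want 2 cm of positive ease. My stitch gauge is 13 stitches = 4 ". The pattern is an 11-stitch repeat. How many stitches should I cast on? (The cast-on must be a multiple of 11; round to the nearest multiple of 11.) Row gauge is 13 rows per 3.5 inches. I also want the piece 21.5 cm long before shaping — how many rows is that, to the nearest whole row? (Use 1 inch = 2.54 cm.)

Cast on 66 stitches; work 31 rows.

Finished = 49.5 + 2 = 51.5 cm.
51.5 cm × 1/2.54 = 20.28 inches.
13/4 = 3.25 sts per in; 20.28 × 3.25 = 65.90 sts.
Nearest multiple of 11 → 66.
21.5 cm = 8.46 inches; × 3.714 = 31.44 → 31 rows.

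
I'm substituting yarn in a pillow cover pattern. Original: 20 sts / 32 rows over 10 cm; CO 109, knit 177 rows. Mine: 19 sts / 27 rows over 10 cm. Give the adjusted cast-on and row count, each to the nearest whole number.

Cast on 104 stitches; work 149 rows.

Stitches: 109 × 19/20 = 103.55 → 104.
Rows: 177 × 27/32 = 149.34 → 149.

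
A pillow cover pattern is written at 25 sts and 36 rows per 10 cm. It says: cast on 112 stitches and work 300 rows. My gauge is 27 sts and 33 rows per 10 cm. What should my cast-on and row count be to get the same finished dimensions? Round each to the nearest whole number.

Cast on 121 stitches; work 275 rows.

Stitches: 112 × 27/25 = 120.96 → 121.
Rows: 300 × 33/36 = 275.00 → 275.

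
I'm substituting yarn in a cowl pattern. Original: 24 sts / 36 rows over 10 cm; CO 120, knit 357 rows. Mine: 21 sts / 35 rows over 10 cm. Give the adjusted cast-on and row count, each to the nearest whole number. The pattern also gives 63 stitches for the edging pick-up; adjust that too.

Stitches: 120 × 21/24 = 105.00 → 105.
Rows: 357 × 35/36 = 347.08 → 347.
edging pick-up: 63 × 21/24 = 55.12 → 55.

Cast on 105 stitches; work 347 rows; edging pick-up 55 stitches.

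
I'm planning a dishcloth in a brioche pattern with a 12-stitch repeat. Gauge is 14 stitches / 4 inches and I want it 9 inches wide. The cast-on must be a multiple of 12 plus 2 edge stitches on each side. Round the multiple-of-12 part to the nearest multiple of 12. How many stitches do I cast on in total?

14 / 4 = 3.5 sts per inch.
9 × 3.5 = 31.50 sts.
Less 4 edge sts → 27.50 for the repeat.
Nearest multiple of 12: 24.
Add back 4 edge sts → 28.

28 stitches.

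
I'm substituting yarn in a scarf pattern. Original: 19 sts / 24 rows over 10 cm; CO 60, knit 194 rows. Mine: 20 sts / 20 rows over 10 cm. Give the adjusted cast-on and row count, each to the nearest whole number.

Stitches: 60 × 20/19 = 63.16 → 63.
Rows: 194 × 20/24 = 161.67 → 162.

Cast on 63 stitches; work 162 rows.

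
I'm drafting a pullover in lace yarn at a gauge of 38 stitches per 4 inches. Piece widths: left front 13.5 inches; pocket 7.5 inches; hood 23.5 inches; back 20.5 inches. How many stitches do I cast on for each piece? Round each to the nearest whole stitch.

Rate = 38/4 = 9.5 sts per in.
left front: 13.5 × 9.5 = 128.25 → 128.
pocket: 7.5 × 9.5 = 71.25 → 71.
hood: 23.5 × 9.5 = 223.25 → 223.
back: 20.5 × 9.5 = 194.75 → 195.

left front 128; pocket 71; hood 223; back 195.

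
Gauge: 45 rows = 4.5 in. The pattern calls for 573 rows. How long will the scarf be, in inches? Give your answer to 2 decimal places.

57.30 inches.

45 rows / 4.5 inch = 10 rows per inch.
573 / 10 = 57.300 inches.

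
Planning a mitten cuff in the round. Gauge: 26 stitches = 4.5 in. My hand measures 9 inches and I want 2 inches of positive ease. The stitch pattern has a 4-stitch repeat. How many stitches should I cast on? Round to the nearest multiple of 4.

Cast on 64 stitches.

Finished = 9 + 2 = 11 inches.
26 / 4.5 = 5.778 sts/in.
11 × 5.778 = 63.56 sts.
Nearest multiple of 4: 64.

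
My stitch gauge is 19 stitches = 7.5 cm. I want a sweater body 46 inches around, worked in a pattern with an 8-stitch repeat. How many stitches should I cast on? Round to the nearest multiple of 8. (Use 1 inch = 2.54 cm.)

CO 296 sts.

46 in = 46 × 2.54 = 116.84 cm.
19 / 7.5 = 2.533 sts/cm.
116.84 × 2.533 = 295.99 sts.
→ 296.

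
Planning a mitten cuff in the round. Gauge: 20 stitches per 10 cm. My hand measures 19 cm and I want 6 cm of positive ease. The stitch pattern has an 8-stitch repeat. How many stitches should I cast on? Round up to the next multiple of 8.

Cast on 56 stitches.

Finished = 19 + 6 = 25 cm.
20 / 10 = 2 sts/cm.
25 × 2 = 50.00 sts.
Next multiple of 8: 56.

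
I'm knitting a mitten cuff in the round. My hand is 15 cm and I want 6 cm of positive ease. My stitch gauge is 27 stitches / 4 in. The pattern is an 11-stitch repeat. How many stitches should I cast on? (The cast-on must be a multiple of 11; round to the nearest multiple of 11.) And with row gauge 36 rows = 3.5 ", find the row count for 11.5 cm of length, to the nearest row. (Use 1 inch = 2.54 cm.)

Cast on 55 stitches; work 47 rows.

Finished = 15 + 6 = 21 cm.
21 cm × 1/2.54 = 8.27 inches.
27/4 = 6.75 sts per in; 8.27 × 6.75 = 55.81 sts.
Nearest multiple of 11 → 55.
11.5 cm = 4.53 inches; × 10.286 = 46.57 → 47 rows.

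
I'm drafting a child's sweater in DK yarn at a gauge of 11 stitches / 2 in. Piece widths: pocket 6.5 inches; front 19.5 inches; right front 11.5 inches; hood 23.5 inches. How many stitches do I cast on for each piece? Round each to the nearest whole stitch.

pocket 36; front 107; right front 63; hood 129.

Rate = 11/2 = 5.5 sts per in.
pocket: 6.5 × 5.5 = 35.75 → 36.
front: 19.5 × 5.5 = 107.25 → 107.
right front: 11.5 × 5.5 = 63.25 → 63.
hood: 23.5 × 5.5 = 129.25 → 129.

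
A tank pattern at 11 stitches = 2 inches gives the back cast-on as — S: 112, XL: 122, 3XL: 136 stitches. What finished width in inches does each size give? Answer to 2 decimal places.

S 20.36 inches; XL 22.18 inches; 3XL 24.73 inches.

11/2 = 5.5 sts per in.
S: 112 / 5.5 = 20.364 → 20.36 in.
XL: 122 / 5.5 = 22.182 → 22.18 in.
3XL: 136 / 5.5 = 24.727 → 24.73 in.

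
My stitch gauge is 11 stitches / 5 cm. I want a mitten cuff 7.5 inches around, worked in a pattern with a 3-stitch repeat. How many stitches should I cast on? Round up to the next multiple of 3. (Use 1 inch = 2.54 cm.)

7.5 in = 7.5 × 2.54 = 19.05 cm.
11 / 5 = 2.2 sts/cm.
19.05 × 2.2 = 41.91 sts.
→ 42.

Cast on 42 stitches.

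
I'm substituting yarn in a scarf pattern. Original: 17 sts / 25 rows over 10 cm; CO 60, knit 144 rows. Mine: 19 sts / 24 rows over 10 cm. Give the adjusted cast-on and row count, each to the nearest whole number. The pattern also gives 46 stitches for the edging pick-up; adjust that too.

Cast on 67 stitches; work 138 rows; edging pick-up 51 stitches.

Stitches: 60 × 19/17 = 67.06 → 67.
Rows: 144 × 24/25 = 138.24 → 138.
edging pick-up: 46 × 19/17 = 51.41 → 51.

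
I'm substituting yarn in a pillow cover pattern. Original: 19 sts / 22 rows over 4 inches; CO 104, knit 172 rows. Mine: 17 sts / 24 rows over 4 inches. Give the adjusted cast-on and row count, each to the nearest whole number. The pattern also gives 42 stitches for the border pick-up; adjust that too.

Stitches: 104 × 17/19 = 93.05 → 93.
Rows: 172 × 24/22 = 187.64 → 188.
border pick-up: 42 × 17/19 = 37.58 → 38.

Cast on 93 stitches; work 188 rows; border pick-up 38 stitches.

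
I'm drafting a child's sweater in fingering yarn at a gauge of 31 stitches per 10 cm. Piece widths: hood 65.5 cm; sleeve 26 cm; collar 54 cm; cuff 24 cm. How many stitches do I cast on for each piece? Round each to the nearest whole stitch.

hood 203; sleeve 81; collar 167; cuff 74.

Rate = 31/10 = 3.1 sts per cm.
hood: 65.5 × 3.1 = 203.05 → 203.
sleeve: 26 × 3.1 = 80.60 → 81.
collar: 54 × 3.1 = 167.40 → 167.
cuff: 24 × 3.1 = 74.40 → 74.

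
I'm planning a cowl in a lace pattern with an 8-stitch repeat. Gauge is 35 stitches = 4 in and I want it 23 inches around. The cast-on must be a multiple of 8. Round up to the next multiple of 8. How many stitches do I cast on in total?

Cast on 208 stitches.

35 / 4 = 8.75 sts per inch.
23 × 8.75 = 201.25 sts.
Next multiple of 8: 208.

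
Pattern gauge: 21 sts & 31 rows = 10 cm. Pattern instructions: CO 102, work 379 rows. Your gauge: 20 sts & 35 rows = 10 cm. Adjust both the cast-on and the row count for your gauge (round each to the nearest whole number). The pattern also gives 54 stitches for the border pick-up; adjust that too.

Cast on 97 stitches; work 428 rows; border pick-up 51 stitches.

Stitches: 102 × 20/21 = 97.14 → 97.
Rows: 379 × 35/31 = 427.90 → 428.
border pick-up: 54 × 20/21 = 51.43 → 51.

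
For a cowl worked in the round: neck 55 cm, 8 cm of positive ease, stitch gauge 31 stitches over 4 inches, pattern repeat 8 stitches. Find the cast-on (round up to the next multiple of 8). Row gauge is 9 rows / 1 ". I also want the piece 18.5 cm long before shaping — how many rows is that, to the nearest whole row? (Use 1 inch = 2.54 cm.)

Cast on 200 stitches; work 66 rows.

Finished = 55 + 8 = 63 cm.
63 cm × 1/2.54 = 24.80 inches.
31/4 = 7.75 sts per in; 24.80 × 7.75 = 192.22 sts.
Next multiple of 8 → 200.
18.5 cm = 7.28 inches; × 9 = 65.55 → 66 rows.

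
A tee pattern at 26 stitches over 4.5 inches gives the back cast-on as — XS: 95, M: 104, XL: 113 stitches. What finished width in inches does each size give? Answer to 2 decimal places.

26/4.5 = 5.778 sts per in.
XS: 95 / 5.778 = 16.442 → 16.44 in.
M: 104 / 5.778 = 18.000 → 18.00 in.
XL: 113 / 5.778 = 19.558 → 19.56 in.

XS 16.44 inches; M 18.00 inches; XL 19.56 inches.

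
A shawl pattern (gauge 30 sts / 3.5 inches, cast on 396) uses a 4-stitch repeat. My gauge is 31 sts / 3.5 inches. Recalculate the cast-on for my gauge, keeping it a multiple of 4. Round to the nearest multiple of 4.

CO 408 sts.

396 × 31 / 30 = 409.20.
Nearest multiple of 4: 408.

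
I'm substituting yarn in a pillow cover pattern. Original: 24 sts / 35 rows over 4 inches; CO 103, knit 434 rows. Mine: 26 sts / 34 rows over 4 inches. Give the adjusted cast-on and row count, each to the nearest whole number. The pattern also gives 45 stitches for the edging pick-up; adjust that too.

Cast on 112 stitches; work 422 rows; edging pick-up 49 stitches.

Stitches: 103 × 26/24 = 111.58 → 112.
Rows: 434 × 34/35 = 421.60 → 422.
edging pick-up: 45 × 26/24 = 48.75 → 49.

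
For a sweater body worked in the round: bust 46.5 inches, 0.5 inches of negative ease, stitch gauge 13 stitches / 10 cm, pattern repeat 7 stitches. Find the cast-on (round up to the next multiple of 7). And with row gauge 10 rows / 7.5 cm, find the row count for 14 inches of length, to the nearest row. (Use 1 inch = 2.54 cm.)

Finished = 46.5 − 0.5 = 46 inches.
46 inches × 2.54 = 116.84 cm.
13/10 = 1.3 sts per cm; 116.84 × 1.3 = 151.89 sts.
Next multiple of 7 → 154.
14 inches = 35.56 cm; × 1.333 = 47.41 → 47 rows.

Cast on 154 stitches; work 47 rows.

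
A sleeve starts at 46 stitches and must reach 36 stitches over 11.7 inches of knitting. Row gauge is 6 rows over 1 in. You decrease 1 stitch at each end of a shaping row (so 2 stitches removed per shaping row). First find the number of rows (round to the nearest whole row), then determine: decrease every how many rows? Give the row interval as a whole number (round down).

Decrease every 14th row.

Rows = 11.7 × 6 = 70.2 → 70 rows.
Stitches to remove: 10 → 5 shaping rows (at 2 st each).
70 / 5 = 14.00 → every 14 rows.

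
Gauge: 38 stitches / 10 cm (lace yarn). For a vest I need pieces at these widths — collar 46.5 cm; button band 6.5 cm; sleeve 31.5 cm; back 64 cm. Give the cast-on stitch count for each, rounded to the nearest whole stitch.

Rate = 38/10 = 3.8 sts per cm.
collar: 46.5 × 3.8 = 176.70 → 177.
button band: 6.5 × 3.8 = 24.70 → 25.
sleeve: 31.5 × 3.8 = 119.70 → 120.
back: 64 × 3.8 = 243.20 → 243.

collar 177; button band 25; sleeve 120; back 243.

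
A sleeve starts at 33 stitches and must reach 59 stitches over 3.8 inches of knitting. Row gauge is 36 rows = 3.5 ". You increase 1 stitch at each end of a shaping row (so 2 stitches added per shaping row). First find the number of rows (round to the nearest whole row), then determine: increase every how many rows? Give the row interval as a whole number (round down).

Increase every 3rd row.

Rows = 3.8 × 10.286 = 39.1 → 39 rows.
Stitches to add: 26 → 13 shaping rows (at 2 st each).
39 / 13 = 3.00 → every 3 rows.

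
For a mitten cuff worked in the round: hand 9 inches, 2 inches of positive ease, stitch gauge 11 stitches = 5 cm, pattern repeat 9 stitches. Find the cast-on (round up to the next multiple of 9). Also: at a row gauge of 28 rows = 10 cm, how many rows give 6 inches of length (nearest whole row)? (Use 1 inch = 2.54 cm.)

Cast on 63 stitches; work 43 rows.

Finished = 9 + 2 = 11 inches.
11 inches × 2.54 = 27.94 cm.
11/5 = 2.2 sts per cm; 27.94 × 2.2 = 61.47 sts.
Next multiple of 9 → 63.
6 inches = 15.24 cm; × 2.8 = 42.67 → 43 rows.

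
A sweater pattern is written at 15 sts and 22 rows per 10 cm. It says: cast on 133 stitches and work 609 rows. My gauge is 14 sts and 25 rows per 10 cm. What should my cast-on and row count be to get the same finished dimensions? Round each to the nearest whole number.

Cast on 124 stitches; work 692 rows.

Stitches: 133 × 14/15 = 124.13 → 124.
Rows: 609 × 25/22 = 692.05 → 692.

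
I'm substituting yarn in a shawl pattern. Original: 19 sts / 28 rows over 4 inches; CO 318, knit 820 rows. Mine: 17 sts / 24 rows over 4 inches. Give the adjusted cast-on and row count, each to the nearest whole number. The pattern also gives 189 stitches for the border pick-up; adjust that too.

Cast on 285 stitches; work 703 rows; border pick-up 169 stitches.

Stitches: 318 × 17/19 = 284.53 → 285.
Rows: 820 × 24/28 = 702.86 → 703.
border pick-up: 189 × 17/19 = 169.11 → 169.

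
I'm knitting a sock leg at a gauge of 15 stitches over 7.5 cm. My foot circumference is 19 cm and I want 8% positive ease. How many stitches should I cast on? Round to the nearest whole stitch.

Cast on 41 stitches.

Finished = 19 × 1.08 = 20.52 cm.
15 / 7.5 = 2 sts per cm.
20.52 × 2 = 41.04 sts.
→ 41 sts.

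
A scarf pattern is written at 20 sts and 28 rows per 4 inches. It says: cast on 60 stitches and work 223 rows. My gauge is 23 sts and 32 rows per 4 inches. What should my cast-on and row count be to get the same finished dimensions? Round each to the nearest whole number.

Cast on 69 stitches; work 255 rows.

Stitches: 60 × 23/20 = 69.00 → 69.
Rows: 223 × 32/28 = 254.86 → 255.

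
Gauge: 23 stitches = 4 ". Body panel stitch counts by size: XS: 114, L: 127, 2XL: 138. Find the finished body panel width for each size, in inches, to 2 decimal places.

23/4 = 5.75 sts per in.
XS: 114 / 5.75 = 19.826 → 19.83 in.
L: 127 / 5.75 = 22.087 → 22.09 in.
2XL: 138 / 5.75 = 24.000 → 24.00 in.

XS 19.83 inches; L 22.09 inches; 2XL 24.00 inches.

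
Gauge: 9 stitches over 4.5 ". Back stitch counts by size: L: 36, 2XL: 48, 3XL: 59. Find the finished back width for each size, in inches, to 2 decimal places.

9/4.5 = 2 sts per in.
L: 36 / 2 = 18.000 → 18.00 in.
2XL: 48 / 2 = 24.000 → 24.00 in.
3XL: 59 / 2 = 29.500 → 29.50 in.

L 18.00 inches; 2XL 24.00 inches; 3XL 29.50 inches.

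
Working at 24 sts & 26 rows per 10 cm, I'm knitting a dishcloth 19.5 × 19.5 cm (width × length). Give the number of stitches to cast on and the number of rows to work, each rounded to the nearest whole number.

Cast on 47 stitches and work 51 rows.

Stitch gauge = 24/10 = 2.4 sts/cm; 19.5 × 2.4 = 46.80 → 47 sts.
Row gauge = 26/10 = 2.6 rows/cm; 19.5 × 2.6 = 50.70 → 51 rows.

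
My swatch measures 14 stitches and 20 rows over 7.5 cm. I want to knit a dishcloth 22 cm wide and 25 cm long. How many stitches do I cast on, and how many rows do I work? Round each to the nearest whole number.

Cast on 41 stitches and work 67 rows.

Stitch gauge = 14/7.5 = 1.867 sts/cm; 22 × 1.867 = 41.07 → 41 sts.
Row gauge = 20/7.5 = 2.667 rows/cm; 25 × 2.667 = 66.67 → 67 rows.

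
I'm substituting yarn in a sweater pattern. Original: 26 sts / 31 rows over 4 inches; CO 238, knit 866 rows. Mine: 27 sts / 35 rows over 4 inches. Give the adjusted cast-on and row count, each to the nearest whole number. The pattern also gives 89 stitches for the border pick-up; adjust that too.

Cast on 247 stitches; work 978 rows; border pick-up 92 stitches.

Stitches: 238 × 27/26 = 247.15 → 247.
Rows: 866 × 35/31 = 977.74 → 978.
border pick-up: 89 × 27/26 = 92.42 → 92.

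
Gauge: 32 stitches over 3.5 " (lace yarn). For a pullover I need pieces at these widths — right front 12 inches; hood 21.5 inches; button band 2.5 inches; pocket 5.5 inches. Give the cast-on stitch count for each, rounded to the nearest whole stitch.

right front 110; hood 197; button band 23; pocket 50.

Rate = 32/3.5 = 9.143 sts per in.
right front: 12 × 9.143 = 109.71 → 110.
hood: 21.5 × 9.143 = 196.57 → 197.
button band: 2.5 × 9.143 = 22.86 → 23.
pocket: 5.5 × 9.143 = 50.29 → 50.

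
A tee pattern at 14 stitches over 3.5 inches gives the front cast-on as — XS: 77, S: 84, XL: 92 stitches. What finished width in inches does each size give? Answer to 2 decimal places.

14/3.5 = 4 sts per in.
XS: 77 / 4 = 19.250 → 19.25 in.
S: 84 / 4 = 21.000 → 21.00 in.
XL: 92 / 4 = 23.000 → 23.00 in.

XS 19.25 inches; S 21.00 inches; XL 23.00 inches.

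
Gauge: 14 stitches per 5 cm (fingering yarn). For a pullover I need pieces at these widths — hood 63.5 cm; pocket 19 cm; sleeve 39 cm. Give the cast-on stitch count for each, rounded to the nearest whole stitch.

hood 178; pocket 53; sleeve 109.

Rate = 14/5 = 2.8 sts per cm.
hood: 63.5 × 2.8 = 177.80 → 178.
pocket: 19 × 2.8 = 53.20 → 53.
sleeve: 39 × 2.8 = 109.20 → 109.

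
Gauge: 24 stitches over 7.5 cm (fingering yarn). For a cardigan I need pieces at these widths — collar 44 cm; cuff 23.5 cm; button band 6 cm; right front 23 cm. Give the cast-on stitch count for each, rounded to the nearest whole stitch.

collar 141; cuff 75; button band 19; right front 74.

Rate = 24/7.5 = 3.2 sts per cm.
collar: 44 × 3.2 = 140.80 → 141.
cuff: 23.5 × 3.2 = 75.20 → 75.
button band: 6 × 3.2 = 19.20 → 19.
right front: 23 × 3.2 = 73.60 → 74.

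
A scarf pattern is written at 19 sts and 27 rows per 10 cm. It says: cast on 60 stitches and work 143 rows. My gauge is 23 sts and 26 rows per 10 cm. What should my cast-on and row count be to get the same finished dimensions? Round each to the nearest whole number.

Cast on 73 stitches; work 138 rows.

Stitches: 60 × 23/19 = 72.63 → 73.
Rows: 143 × 26/27 = 137.70 → 138.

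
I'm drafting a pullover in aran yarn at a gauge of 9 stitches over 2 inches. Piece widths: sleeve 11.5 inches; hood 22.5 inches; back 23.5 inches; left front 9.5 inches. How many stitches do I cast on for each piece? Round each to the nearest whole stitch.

Rate = 9/2 = 4.5 sts per in.
sleeve: 11.5 × 4.5 = 51.75 → 52.
hood: 22.5 × 4.5 = 101.25 → 101.
back: 23.5 × 4.5 = 105.75 → 106.
left front: 9.5 × 4.5 = 42.75 → 43.

sleeve 52; hood 101; back 106; left front 43.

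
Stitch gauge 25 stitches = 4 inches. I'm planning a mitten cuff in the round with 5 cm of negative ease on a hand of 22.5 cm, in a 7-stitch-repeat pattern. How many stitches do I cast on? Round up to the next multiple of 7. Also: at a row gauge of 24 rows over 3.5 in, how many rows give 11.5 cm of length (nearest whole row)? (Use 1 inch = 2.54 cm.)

Finished = 22.5 − 5 = 17.5 cm.
17.5 cm × 1/2.54 = 6.89 inches.
25/4 = 6.25 sts per in; 6.89 × 6.25 = 43.06 sts.
Next multiple of 7 → 49.
11.5 cm = 4.53 inches; × 6.857 = 31.05 → 31 rows.

Cast on 49 stitches; work 31 rows.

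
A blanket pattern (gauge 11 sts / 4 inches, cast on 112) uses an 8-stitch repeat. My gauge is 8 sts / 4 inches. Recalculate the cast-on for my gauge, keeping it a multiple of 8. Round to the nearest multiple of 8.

112 × 8 / 11 = 81.45.
Nearest multiple of 8: 80.

80 stitches.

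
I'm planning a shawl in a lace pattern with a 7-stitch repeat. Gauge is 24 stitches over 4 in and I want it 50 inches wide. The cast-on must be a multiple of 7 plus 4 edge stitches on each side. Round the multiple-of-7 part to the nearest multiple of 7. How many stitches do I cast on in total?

302 stitches.

24 / 4 = 6 sts per inch.
50 × 6 = 300.00 sts.
Less 8 edge sts → 292.00 for the repeat.
Nearest multiple of 7: 294.
Add back 8 edge sts → 302.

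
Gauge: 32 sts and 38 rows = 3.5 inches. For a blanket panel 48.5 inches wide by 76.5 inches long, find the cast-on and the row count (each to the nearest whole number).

Stitch gauge = 32/3.5 = 9.143 sts/in; 48.5 × 9.143 = 443.43 → 443 sts.
Row gauge = 38/3.5 = 10.857 rows/in; 76.5 × 10.857 = 830.57 → 831 rows.

Cast on 443 stitches and work 831 rows.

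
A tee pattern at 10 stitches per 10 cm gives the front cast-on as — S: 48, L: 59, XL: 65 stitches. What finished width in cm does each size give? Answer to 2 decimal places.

10/10 = 1 sts per cm.
S: 48 / 1 = 48.000 → 48.00 cm.
L: 59 / 1 = 59.000 → 59.00 cm.
XL: 65 / 1 = 65.000 → 65.00 cm.

S 48.00 cm; L 59.00 cm; XL 65.00 cm.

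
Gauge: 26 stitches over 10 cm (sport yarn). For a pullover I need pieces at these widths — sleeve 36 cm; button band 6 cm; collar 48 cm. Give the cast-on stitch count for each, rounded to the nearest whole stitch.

sleeve 94; button band 16; collar 125.

Rate = 26/10 = 2.6 sts per cm.
sleeve: 36 × 2.6 = 93.60 → 94.
button band: 6 × 2.6 = 15.60 → 16.
collar: 48 × 2.6 = 124.80 → 125.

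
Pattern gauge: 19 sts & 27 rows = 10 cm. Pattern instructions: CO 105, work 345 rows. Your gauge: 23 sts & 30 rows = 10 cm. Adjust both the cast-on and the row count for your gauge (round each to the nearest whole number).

Cast on 127 stitches; work 383 rows.

Stitches: 105 × 23/19 = 127.11 → 127.
Rows: 345 × 30/27 = 383.33 → 383.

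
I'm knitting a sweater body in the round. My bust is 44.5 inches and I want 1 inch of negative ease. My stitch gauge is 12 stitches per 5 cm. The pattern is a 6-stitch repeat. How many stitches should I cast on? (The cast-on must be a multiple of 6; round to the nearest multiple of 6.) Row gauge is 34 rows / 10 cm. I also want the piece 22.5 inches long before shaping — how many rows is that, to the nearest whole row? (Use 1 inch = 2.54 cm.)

Cast on 264 stitches; work 194 rows.

Finished = 44.5 − 1 = 43.5 inches.
43.5 inches × 2.54 = 110.49 cm.
12/5 = 2.4 sts per cm; 110.49 × 2.4 = 265.18 sts.
Nearest multiple of 6 → 264.
22.5 inches = 57.15 cm; × 3.4 = 194.31 → 194 rows.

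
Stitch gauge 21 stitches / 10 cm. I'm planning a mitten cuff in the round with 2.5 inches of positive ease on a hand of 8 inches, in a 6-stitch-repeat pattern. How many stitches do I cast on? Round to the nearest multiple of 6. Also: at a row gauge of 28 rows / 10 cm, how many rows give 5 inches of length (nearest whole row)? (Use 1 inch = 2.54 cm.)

Finished = 8 + 2.5 = 10.5 inches.
10.5 inches × 2.54 = 26.67 cm.
21/10 = 2.1 sts per cm; 26.67 × 2.1 = 56.01 sts.
Nearest multiple of 6 → 54.
5 inches = 12.70 cm; × 2.8 = 35.56 → 36 rows.

Cast on 54 stitches; work 36 rows.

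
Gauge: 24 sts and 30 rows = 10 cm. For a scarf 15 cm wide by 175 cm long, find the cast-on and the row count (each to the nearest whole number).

Cast on 36 stitches and work 525 rows.

Stitch gauge = 24/10 = 2.4 sts/cm; 15 × 2.4 = 36.00 → 36 sts.
Row gauge = 30/10 = 3 rows/cm; 175 × 3 = 525.00 → 525 rows.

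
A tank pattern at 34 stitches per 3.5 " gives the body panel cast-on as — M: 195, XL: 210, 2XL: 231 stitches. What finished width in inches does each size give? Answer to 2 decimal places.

34/3.5 = 9.714 sts per in.
M: 195 / 9.714 = 20.074 → 20.07 in.
XL: 210 / 9.714 = 21.618 → 21.62 in.
2XL: 231 / 9.714 = 23.779 → 23.78 in.

M 20.07 inches; XL 21.62 inches; 2XL 23.78 inches.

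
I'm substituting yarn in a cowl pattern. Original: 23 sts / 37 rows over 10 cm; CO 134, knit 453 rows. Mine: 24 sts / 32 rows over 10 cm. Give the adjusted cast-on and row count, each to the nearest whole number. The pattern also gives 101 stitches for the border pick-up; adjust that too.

Cast on 140 stitches; work 392 rows; border pick-up 105 stitches.

Stitches: 134 × 24/23 = 139.83 → 140.
Rows: 453 × 32/37 = 391.78 → 392.
border pick-up: 101 × 24/23 = 105.39 → 105.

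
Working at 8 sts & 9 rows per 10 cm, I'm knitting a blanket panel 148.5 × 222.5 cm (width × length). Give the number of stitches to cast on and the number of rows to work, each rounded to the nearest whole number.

Cast on 119 stitches and work 200 rows.

Stitch gauge = 8/10 = 0.8 sts/cm; 148.5 × 0.8 = 118.80 → 119 sts.
Row gauge = 9/10 = 0.9 rows/cm; 222.5 × 0.9 = 200.25 → 200 rows.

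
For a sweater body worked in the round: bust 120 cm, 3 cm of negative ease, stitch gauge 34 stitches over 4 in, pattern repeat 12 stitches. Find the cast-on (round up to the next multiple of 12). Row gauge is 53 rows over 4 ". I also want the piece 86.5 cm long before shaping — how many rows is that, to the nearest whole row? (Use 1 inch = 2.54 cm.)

Cast on 396 stitches; work 451 rows.

Finished = 120 − 3 = 117 cm.
117 cm × 1/2.54 = 46.06 inches.
34/4 = 8.5 sts per in; 46.06 × 8.5 = 391.54 sts.
Next multiple of 12 → 396.
86.5 cm = 34.06 inches; × 13.25 = 451.23 → 451 rows.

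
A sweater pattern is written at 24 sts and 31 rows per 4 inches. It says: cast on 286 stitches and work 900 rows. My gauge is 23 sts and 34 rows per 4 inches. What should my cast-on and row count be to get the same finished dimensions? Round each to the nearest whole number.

Stitches: 286 × 23/24 = 274.08 → 274.
Rows: 900 × 34/31 = 987.10 → 987.

Cast on 274 stitches; work 987 rows.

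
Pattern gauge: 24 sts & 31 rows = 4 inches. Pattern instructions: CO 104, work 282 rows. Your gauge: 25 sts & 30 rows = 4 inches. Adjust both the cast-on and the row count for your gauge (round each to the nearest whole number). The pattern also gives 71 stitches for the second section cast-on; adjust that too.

Stitches: 104 × 25/24 = 108.33 → 108.
Rows: 282 × 30/31 = 272.90 → 273.
second section cast-on: 71 × 25/24 = 73.96 → 74.

Cast on 108 stitches; work 273 rows; second section cast-on 74 stitches.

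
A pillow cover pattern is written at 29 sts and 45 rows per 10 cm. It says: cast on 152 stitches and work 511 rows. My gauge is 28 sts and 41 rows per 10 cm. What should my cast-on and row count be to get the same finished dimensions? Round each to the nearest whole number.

Stitches: 152 × 28/29 = 146.76 → 147.
Rows: 511 × 41/45 = 465.58 → 466.

Cast on 147 stitches; work 466 rows.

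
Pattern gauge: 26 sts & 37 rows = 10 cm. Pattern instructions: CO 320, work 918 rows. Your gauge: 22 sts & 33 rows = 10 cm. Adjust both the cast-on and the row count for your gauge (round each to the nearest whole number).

Cast on 271 stitches; work 819 rows.

Stitches: 320 × 22/26 = 270.77 → 271.
Rows: 918 × 33/37 = 818.76 → 819.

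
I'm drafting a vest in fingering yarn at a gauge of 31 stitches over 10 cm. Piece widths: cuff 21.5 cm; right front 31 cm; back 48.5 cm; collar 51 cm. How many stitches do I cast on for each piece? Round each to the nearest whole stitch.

Rate = 31/10 = 3.1 sts per cm.
cuff: 21.5 × 3.1 = 66.65 → 67.
right front: 31 × 3.1 = 96.10 → 96.
back: 48.5 × 3.1 = 150.35 → 150.
collar: 51 × 3.1 = 158.10 → 158.

cuff 67; right front 96; back 150; collar 158.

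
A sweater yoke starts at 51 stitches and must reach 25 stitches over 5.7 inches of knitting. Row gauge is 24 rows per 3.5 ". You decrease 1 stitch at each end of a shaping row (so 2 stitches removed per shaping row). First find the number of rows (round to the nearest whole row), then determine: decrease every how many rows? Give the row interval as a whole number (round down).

Decrease every 3rd row.

Rows = 5.7 × 6.857 = 39.1 → 39 rows.
Stitches to remove: 26 → 13 shaping rows (at 2 st each).
39 / 13 = 3.00 → every 3 rows.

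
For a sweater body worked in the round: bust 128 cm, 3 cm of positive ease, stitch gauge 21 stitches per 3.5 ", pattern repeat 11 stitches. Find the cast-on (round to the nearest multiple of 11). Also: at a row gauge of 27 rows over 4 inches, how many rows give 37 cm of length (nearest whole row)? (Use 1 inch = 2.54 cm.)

Finished = 128 + 3 = 131 cm.
131 cm × 1/2.54 = 51.57 inches.
21/3.5 = 6 sts per in; 51.57 × 6 = 309.45 sts.
Nearest multiple of 11 → 308.
37 cm = 14.57 inches; × 6.75 = 98.33 → 98 rows.

Cast on 308 stitches; work 98 rows.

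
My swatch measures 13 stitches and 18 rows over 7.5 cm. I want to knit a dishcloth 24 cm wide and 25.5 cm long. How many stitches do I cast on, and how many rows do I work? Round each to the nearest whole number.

Stitch gauge = 13/7.5 = 1.733 sts/cm; 24 × 1.733 = 41.60 → 42 sts.
Row gauge = 18/7.5 = 2.4 rows/cm; 25.5 × 2.4 = 61.20 → 61 rows.

Cast on 42 stitches and work 61 rows.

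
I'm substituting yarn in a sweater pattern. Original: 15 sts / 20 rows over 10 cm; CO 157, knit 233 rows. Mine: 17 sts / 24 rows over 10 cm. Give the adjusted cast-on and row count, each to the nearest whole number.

Stitches: 157 × 17/15 = 177.93 → 178.
Rows: 233 × 24/20 = 279.60 → 280.

Cast on 178 stitches; work 280 rows.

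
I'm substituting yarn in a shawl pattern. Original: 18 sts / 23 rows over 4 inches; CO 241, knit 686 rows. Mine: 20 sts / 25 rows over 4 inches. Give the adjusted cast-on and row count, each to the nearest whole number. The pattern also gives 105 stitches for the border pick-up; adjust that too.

Stitches: 241 × 20/18 = 267.78 → 268.
Rows: 686 × 25/23 = 745.65 → 746.
border pick-up: 105 × 20/18 = 116.67 → 117.

Cast on 268 stitches; work 746 rows; border pick-up 117 stitches.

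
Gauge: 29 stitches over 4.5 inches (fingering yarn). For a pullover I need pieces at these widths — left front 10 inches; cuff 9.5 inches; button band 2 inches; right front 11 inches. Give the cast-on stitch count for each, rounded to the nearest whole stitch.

Rate = 29/4.5 = 6.444 sts per in.
left front: 10 × 6.444 = 64.44 → 64.
cuff: 9.5 × 6.444 = 61.22 → 61.
button band: 2 × 6.444 = 12.89 → 13.
right front: 11 × 6.444 = 70.89 → 71.

left front 64; cuff 61; button band 13; right front 71.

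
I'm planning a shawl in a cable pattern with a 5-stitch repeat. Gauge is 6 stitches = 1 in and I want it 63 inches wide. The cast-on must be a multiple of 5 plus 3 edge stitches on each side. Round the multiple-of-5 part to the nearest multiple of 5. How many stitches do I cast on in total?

6 / 1 = 6 sts per inch.
63 × 6 = 378.00 sts.
Less 6 edge sts → 372.00 for the repeat.
Nearest multiple of 5: 370.
Add back 6 edge sts → 376.

376 stitches.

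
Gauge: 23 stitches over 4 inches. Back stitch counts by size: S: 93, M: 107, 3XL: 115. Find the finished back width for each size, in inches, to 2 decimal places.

23/4 = 5.75 sts per in.
S: 93 / 5.75 = 16.174 → 16.17 in.
M: 107 / 5.75 = 18.609 → 18.61 in.
3XL: 115 / 5.75 = 20.000 → 20.00 in.

S 16.17 inches; M 18.61 inches; 3XL 20.00 inches.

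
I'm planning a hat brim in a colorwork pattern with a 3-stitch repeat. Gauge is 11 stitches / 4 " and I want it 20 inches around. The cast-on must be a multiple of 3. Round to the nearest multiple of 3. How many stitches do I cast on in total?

Cast on 54 stitches.

11 / 4 = 2.75 sts per inch.
20 × 2.75 = 55.00 sts.
Nearest multiple of 3: 54.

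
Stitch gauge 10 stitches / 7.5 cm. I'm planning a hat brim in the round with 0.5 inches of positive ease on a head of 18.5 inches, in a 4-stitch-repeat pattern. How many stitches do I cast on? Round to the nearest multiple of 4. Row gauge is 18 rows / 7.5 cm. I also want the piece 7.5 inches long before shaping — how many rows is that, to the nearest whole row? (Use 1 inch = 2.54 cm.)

Finished = 18.5 + 0.5 = 19 inches.
19 inches × 2.54 = 48.26 cm.
10/7.5 = 1.333 sts per cm; 48.26 × 1.333 = 64.35 sts.
Nearest multiple of 4 → 64.
7.5 inches = 19.05 cm; × 2.4 = 45.72 → 46 rows.

Cast on 64 stitches; work 46 rows.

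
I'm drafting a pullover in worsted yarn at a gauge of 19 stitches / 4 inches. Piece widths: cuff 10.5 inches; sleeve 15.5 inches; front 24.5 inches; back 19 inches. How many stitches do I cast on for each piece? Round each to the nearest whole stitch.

Rate = 19/4 = 4.75 sts per in.
cuff: 10.5 × 4.75 = 49.88 → 50.
sleeve: 15.5 × 4.75 = 73.62 → 74.
front: 24.5 × 4.75 = 116.38 → 116.
back: 19 × 4.75 = 90.25 → 90.

cuff 50; sleeve 74; front 116; back 90.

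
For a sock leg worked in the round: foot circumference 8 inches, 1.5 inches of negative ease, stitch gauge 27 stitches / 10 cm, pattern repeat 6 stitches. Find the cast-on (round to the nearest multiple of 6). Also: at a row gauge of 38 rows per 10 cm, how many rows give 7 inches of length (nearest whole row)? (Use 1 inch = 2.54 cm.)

Finished = 8 − 1.5 = 6.5 inches.
6.5 inches × 2.54 = 16.51 cm.
27/10 = 2.7 sts per cm; 16.51 × 2.7 = 44.58 sts.
Nearest multiple of 6 → 42.
7 inches = 17.78 cm; × 3.8 = 67.56 → 68 rows.

Cast on 42 stitches; work 68 rows.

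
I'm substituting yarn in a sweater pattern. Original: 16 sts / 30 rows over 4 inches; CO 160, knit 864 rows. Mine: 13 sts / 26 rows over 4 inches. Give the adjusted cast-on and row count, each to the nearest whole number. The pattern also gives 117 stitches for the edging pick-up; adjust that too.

Stitches: 160 × 13/16 = 130.00 → 130.
Rows: 864 × 26/30 = 748.80 → 749.
edging pick-up: 117 × 13/16 = 95.06 → 95.

Cast on 130 stitches; work 749 rows; edging pick-up 95 stitches.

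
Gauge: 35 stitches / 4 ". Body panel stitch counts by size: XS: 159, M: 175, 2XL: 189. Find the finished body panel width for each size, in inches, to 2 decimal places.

35/4 = 8.75 sts per in.
XS: 159 / 8.75 = 18.171 → 18.17 in.
M: 175 / 8.75 = 20.000 → 20.00 in.
2XL: 189 / 8.75 = 21.600 → 21.60 in.

XS 18.17 inches; M 20.00 inches; 2XL 21.60 inches.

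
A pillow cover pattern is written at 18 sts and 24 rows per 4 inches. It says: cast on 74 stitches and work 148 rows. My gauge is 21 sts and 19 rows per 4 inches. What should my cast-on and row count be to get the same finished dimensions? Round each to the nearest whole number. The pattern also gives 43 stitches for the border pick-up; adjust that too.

Cast on 86 stitches; work 117 rows; border pick-up 50 stitches.

Stitches: 74 × 21/18 = 86.33 → 86.
Rows: 148 × 19/24 = 117.17 → 117.
border pick-up: 43 × 21/18 = 50.17 → 50.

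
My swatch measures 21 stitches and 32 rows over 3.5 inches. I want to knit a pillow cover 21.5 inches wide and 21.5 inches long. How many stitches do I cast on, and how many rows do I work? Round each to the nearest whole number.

Cast on 129 stitches and work 197 rows.

Stitch gauge = 21/3.5 = 6 sts/in; 21.5 × 6 = 129.00 → 129 sts.
Row gauge = 32/3.5 = 9.143 rows/in; 21.5 × 9.143 = 196.57 → 197 rows.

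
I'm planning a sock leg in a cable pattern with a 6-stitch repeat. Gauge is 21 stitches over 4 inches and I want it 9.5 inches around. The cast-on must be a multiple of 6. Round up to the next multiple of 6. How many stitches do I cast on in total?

21 / 4 = 5.25 sts per inch.
9.5 × 5.25 = 49.88 sts.
Next multiple of 6: 54.

Cast on 54 stitches.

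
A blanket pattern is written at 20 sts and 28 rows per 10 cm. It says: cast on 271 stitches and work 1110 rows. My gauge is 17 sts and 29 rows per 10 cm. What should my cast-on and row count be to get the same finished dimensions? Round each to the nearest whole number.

Cast on 230 stitches; work 1150 rows.

Stitches: 271 × 17/20 = 230.35 → 230.
Rows: 1110 × 29/28 = 1149.64 → 1150.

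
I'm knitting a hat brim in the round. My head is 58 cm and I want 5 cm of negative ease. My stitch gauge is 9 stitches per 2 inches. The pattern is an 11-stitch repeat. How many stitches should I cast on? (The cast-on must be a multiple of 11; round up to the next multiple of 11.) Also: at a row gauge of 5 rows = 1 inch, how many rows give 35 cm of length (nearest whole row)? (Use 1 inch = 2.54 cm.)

Cast on 99 stitches; work 69 rows.

Finished = 58 − 5 = 53 cm.
53 cm × 1/2.54 = 20.87 inches.
9/2 = 4.5 sts per in; 20.87 × 4.5 = 93.90 sts.
Next multiple of 11 → 99.
35 cm = 13.78 inches; × 5 = 68.90 → 69 rows.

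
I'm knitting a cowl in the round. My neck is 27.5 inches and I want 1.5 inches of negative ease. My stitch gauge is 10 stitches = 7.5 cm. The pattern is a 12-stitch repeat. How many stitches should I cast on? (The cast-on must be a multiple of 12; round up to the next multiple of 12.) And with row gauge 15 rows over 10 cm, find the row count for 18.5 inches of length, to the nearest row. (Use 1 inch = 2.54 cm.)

Cast on 96 stitches; work 70 rows.

Finished = 27.5 − 1.5 = 26 inches.
26 inches × 2.54 = 66.04 cm.
10/7.5 = 1.333 sts per cm; 66.04 × 1.333 = 88.05 sts.
Next multiple of 12 → 96.
18.5 inches = 46.99 cm; × 1.5 = 70.48 → 70 rows.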